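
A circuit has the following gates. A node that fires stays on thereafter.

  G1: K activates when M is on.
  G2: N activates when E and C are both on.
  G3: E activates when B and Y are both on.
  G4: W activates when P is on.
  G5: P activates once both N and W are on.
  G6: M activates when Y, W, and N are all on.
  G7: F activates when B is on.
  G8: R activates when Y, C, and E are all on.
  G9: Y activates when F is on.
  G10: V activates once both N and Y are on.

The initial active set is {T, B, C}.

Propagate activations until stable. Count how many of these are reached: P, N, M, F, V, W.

G7: B on → F on.
F is on, so Y activates (G9).
G3: B and Y on → E on.
E and C are on, so N activates (G2).
G10: N and Y on → V on.
P would need N and W (G5), but W never turns on.
N: reached.
M would need Y, W, and N (G6), but W never turns on.
F: reached.
V: reached.
W would need P (G4), but P never turns on.
Reached: N, F, and V — 3 of the 6.

3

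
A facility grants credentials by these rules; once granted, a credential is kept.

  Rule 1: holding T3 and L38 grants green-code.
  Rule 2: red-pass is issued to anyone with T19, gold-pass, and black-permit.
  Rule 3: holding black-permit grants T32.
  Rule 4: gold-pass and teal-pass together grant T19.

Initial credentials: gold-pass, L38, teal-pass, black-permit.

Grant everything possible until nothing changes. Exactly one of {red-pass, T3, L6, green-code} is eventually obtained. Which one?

Holding gold-pass and teal-pass grants T19 (Rule 4).
Holding T19, gold-pass, and black-permit grants red-pass (Rule 2).
No rule produces L6, and it is not given. green-code would need T3 and L38 (Rule 1), but T3 is never granted. No rule produces T3, and it is not given.

red-pass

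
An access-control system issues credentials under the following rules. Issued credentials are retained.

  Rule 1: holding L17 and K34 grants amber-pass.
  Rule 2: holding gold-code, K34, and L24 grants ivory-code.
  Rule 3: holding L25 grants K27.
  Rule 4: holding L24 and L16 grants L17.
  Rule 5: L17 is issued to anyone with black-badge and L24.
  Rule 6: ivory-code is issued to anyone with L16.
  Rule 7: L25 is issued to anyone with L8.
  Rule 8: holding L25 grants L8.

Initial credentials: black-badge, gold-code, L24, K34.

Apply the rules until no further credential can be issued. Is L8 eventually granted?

L8 would need L25 (Rule 8), but L25 is never granted.

No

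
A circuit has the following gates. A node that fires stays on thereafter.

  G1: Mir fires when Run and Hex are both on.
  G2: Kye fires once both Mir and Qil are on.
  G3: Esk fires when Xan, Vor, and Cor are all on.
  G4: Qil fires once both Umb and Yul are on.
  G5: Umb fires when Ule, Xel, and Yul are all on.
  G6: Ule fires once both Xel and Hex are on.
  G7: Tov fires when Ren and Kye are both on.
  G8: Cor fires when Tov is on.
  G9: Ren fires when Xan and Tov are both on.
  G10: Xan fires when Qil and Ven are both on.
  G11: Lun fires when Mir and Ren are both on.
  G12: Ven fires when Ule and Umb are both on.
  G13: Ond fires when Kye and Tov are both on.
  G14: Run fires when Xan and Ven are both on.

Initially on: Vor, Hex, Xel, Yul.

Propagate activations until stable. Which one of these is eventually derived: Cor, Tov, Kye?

Xel and Hex are on, so Ule fires (G6).
Ule, Xel, and Yul are on, so Umb fires (G5).
G12: Ule and Umb on → Ven on.
G4: Umb and Yul on → Qil on.
G10: Qil and Ven on → Xan on.
Xan and Ven are on, so Run fires (G14).
G1: Run and Hex on → Mir on.
G2: Mir and Qil on → Kye on.
Tov would need Ren and Kye (G7), but Ren never turns on. Cor would need Tov (G8), but Tov never turns on.

Kye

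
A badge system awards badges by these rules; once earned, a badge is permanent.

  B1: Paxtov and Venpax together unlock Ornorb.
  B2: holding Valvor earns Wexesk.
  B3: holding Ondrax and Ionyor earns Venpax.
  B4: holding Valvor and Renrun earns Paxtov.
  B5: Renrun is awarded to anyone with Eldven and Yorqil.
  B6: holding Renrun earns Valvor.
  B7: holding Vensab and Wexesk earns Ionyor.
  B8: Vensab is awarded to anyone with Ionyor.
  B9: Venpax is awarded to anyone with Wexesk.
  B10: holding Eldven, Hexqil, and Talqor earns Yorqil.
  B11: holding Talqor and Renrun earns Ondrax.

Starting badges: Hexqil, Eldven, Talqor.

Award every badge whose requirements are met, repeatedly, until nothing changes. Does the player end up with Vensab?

Vensab would need Ionyor (B8), but Ionyor is never earned.

No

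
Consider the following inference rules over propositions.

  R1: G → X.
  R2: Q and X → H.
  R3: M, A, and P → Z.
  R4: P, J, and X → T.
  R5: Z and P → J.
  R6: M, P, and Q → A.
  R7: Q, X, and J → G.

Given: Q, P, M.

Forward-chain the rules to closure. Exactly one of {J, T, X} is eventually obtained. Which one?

J

M, P, and Q hold, so A follows (R6).
From M, A, and P, R3 gives Z.
Z and P hold, so J follows (R5).
X would need G (R1), but G is never established. T would need P, J, and X (R4), but X is never established.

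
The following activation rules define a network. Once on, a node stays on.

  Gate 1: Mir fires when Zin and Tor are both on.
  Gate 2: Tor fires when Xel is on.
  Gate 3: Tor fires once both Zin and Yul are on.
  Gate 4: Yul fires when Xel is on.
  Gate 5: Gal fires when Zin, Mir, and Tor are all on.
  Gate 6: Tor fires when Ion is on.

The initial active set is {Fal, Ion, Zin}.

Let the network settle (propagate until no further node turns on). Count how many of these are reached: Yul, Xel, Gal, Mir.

2

Gate 6: Ion on → Tor on.
Zin and Tor are on, so Mir fires (Gate 1).
Gate 5: Zin, Mir, and Tor on → Gal on.
Yul would need Xel (Gate 4), but Xel never turns on.
No rule produces Xel, and it is not given.
Gal: reached.
Mir: reached.
Reached: Gal and Mir — 2 of the 4.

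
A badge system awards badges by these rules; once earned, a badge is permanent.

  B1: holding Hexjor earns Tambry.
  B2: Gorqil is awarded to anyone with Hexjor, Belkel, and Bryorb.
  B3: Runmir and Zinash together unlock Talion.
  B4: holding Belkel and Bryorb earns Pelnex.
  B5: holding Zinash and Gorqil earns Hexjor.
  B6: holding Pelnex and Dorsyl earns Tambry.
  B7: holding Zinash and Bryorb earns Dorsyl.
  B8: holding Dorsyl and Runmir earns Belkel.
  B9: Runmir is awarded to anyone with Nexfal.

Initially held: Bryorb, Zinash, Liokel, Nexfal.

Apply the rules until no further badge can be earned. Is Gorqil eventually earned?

Gorqil would need Hexjor, Belkel, and Bryorb (B2), but Hexjor is never earned.

No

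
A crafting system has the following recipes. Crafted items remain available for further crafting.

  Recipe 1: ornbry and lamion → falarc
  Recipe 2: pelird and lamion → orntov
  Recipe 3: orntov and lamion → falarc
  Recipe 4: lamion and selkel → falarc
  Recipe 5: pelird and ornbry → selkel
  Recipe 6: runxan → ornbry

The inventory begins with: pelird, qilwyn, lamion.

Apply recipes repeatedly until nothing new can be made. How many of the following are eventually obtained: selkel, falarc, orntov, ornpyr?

Using Recipe 2, pelird and lamion make orntov.
Using Recipe 3, orntov and lamion make falarc.
selkel would need pelird and ornbry (Recipe 5), but ornbry is never obtained.
falarc: reached.
orntov: reached.
No rule produces ornpyr, and it is not given.
Reached: falarc and orntov — 2 of the 4.

2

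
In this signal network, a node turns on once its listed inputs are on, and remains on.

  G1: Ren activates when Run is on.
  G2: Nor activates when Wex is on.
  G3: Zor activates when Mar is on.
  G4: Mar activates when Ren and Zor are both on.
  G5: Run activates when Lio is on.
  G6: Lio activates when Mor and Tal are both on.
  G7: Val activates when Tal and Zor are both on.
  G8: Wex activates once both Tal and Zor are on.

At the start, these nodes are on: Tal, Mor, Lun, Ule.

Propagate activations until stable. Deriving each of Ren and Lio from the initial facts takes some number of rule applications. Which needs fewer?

Lio

Lio: Mor and Tal are on, so Lio activates (G6). [1 rule application]
Ren: G6: Mor and Tal on → Lio on. Lio is on, so Run activates (G5). G1: Run on → Ren on. [3 rule applications]
Lio needs fewer.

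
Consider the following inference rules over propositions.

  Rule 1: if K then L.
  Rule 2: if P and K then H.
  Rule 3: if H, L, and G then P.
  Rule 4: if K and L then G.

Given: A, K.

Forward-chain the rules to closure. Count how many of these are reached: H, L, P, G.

2

From K, Rule 1 gives L.
K and L hold, so G follows (Rule 4).
H would need P and K (Rule 2), but P is never established.
L: reached.
P would need H, L, and G (Rule 3), but H is never established.
G: reached.
Reached: L and G — 2 of the 4.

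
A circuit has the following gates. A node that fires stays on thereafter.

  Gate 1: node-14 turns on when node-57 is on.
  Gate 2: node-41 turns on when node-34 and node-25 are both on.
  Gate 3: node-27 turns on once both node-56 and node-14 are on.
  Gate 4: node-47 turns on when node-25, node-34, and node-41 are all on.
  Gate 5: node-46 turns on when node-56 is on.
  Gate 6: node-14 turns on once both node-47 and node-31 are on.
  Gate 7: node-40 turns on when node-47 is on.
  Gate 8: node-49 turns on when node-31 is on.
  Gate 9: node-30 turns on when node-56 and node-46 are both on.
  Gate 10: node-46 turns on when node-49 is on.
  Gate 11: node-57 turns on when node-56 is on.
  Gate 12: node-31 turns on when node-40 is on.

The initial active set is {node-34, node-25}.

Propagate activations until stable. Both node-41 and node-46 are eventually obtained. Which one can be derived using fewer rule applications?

node-41: Gate 2: node-34 and node-25 on → node-41 on. [1 rule application]
node-46: node-34 and node-25 are on, so node-41 turns on (Gate 2). node-25, node-34, and node-41 are on, so node-47 turns on (Gate 4). Gate 7: node-47 on → node-40 on. Gate 12: node-40 on → node-31 on. Gate 8: node-31 on → node-49 on. node-49 is on, so node-46 turns on (Gate 10). [6 rule applications]
node-41 needs fewer.

node-41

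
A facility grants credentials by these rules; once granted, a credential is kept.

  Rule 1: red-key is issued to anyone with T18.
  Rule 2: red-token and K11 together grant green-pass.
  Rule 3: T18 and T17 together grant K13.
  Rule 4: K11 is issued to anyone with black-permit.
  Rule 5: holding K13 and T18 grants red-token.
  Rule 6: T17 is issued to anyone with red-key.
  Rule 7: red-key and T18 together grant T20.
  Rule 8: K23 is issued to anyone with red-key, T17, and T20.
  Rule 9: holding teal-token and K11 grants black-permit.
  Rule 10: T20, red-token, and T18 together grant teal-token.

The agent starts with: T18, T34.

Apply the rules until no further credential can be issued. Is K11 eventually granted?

No

K11 would need black-permit (Rule 4), but black-permit is never granted.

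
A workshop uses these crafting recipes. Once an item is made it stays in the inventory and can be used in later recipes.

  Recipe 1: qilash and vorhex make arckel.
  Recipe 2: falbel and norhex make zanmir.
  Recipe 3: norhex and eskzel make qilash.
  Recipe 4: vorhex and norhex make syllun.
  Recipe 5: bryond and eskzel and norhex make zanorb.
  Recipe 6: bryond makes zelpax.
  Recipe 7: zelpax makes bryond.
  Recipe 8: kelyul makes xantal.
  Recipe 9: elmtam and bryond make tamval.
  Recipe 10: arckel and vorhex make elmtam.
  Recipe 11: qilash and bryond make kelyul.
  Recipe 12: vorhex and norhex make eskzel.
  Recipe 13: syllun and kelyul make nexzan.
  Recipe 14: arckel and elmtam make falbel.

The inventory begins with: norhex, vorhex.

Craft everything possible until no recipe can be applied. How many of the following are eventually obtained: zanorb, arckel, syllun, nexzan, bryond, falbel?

vorhex and norhex → eskzel (Recipe 12).
vorhex and norhex → syllun (Recipe 4).
Using Recipe 3, norhex and eskzel make qilash.
qilash and vorhex → arckel (Recipe 1).
Using Recipe 10, arckel and vorhex make elmtam.
Using Recipe 14, arckel and elmtam make falbel.
zanorb would need bryond, eskzel, and norhex (Recipe 5), but bryond is never obtained.
arckel: reached.
syllun: reached.
nexzan would need syllun and kelyul (Recipe 13), but kelyul is never obtained.
bryond would need zelpax (Recipe 7), but zelpax is never obtained.
falbel: reached.
Reached: arckel, syllun, and falbel — 3 of the 6.

3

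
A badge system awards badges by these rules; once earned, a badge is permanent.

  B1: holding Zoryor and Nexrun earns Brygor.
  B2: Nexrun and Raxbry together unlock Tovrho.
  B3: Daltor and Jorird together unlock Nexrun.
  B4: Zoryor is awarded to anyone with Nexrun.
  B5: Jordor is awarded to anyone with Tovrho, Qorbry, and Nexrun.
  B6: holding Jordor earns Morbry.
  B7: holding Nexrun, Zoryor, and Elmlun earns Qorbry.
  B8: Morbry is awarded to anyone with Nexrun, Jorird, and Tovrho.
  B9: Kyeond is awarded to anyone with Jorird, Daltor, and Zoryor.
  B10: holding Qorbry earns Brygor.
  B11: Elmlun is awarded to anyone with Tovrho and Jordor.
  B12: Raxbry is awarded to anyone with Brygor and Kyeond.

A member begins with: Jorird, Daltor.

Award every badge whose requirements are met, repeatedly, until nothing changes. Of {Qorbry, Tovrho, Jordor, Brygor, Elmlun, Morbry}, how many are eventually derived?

3

With Daltor and Jorird, Nexrun is earned (B3).
With Nexrun, Zoryor is earned (B4).
With Zoryor and Nexrun, Brygor is earned (B1).
With Jorird, Daltor, and Zoryor, Kyeond is earned (B9).
With Brygor and Kyeond, Raxbry is earned (B12).
With Nexrun and Raxbry, Tovrho is earned (B2).
With Nexrun, Jorird, and Tovrho, Morbry is earned (B8).
Qorbry would need Nexrun, Zoryor, and Elmlun (B7), but Elmlun is never earned.
Tovrho: reached.
Jordor would need Tovrho, Qorbry, and Nexrun (B5), but Qorbry is never earned.
Brygor: reached.
Elmlun would need Tovrho and Jordor (B11), but Jordor is never earned.
Morbry: reached.
Reached: Tovrho, Brygor, and Morbry — 3 of the 6.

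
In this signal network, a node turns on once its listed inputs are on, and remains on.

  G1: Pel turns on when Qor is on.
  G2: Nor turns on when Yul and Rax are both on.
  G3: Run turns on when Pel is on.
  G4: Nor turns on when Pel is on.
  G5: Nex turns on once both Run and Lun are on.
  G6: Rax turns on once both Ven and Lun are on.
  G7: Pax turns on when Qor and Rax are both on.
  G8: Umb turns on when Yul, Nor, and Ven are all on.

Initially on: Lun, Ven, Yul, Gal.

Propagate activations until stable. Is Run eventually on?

No

Run would need Pel (G3), but Pel never turns on.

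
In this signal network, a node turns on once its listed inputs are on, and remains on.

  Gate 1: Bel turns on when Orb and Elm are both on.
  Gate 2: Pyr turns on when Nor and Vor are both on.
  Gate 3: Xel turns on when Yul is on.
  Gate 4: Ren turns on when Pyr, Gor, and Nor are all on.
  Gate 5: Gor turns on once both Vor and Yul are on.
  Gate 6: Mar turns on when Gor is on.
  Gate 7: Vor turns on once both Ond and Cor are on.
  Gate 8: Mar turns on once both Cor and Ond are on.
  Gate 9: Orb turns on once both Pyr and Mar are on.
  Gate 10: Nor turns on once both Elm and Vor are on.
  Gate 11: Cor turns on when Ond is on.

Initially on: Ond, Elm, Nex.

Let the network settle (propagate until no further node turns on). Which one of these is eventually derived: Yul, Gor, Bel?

Ond is on, so Cor turns on (Gate 11).
Gate 8: Cor and Ond on → Mar on.
Ond and Cor are on, so Vor turns on (Gate 7).
Gate 10: Elm and Vor on → Nor on.
Nor and Vor are on, so Pyr turns on (Gate 2).
Gate 9: Pyr and Mar on → Orb on.
Orb and Elm are on, so Bel turns on (Gate 1).
No rule produces Yul, and it is not given. Gor would need Vor and Yul (Gate 5), but Yul never turns on.

Bel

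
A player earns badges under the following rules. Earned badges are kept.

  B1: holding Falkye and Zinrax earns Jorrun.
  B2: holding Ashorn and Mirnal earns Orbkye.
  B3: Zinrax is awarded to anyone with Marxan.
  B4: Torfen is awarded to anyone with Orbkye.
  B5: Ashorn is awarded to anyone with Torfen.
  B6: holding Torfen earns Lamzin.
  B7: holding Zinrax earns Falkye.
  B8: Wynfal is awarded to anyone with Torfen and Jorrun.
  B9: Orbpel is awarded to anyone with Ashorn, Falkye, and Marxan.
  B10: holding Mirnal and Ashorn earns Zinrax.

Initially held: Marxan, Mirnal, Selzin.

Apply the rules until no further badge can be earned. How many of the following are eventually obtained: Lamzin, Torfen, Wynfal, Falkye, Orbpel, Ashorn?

1

With Marxan, Zinrax is earned (B3).
With Zinrax, Falkye is earned (B7).
Lamzin would need Torfen (B6), but Torfen is never earned.
Torfen would need Orbkye (B4), but Orbkye is never earned.
Wynfal would need Torfen and Jorrun (B8), but Torfen is never earned.
Falkye: reached.
Orbpel would need Ashorn, Falkye, and Marxan (B9), but Ashorn is never earned.
Ashorn would need Torfen (B5), but Torfen is never earned.
Reached: Falkye — 1 of the 6.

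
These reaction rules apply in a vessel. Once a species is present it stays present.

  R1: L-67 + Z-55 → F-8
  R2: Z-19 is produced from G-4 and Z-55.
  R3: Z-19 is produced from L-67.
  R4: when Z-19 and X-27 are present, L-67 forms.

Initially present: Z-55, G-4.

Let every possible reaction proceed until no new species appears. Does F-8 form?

No

F-8 would need L-67 and Z-55 (R1), but L-67 never forms.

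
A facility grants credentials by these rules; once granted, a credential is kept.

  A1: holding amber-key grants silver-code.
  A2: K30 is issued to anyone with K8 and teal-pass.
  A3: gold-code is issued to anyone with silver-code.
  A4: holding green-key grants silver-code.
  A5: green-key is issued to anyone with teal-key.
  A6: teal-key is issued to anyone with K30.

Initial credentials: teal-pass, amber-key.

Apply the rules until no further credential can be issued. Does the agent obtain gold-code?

Holding amber-key grants silver-code (A1).
Holding silver-code grants gold-code (A3).

Yes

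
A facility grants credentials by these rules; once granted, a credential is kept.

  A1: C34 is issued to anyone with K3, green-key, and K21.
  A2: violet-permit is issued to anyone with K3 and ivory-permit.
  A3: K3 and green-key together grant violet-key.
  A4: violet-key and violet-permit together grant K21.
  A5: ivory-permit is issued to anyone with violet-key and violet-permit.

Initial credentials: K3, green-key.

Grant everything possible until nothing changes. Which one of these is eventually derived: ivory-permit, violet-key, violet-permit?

Holding K3 and green-key grants violet-key (A3).
ivory-permit would need violet-key and violet-permit (A5), but violet-permit is never granted. violet-permit would need K3 and ivory-permit (A2), but ivory-permit is never granted.

violet-key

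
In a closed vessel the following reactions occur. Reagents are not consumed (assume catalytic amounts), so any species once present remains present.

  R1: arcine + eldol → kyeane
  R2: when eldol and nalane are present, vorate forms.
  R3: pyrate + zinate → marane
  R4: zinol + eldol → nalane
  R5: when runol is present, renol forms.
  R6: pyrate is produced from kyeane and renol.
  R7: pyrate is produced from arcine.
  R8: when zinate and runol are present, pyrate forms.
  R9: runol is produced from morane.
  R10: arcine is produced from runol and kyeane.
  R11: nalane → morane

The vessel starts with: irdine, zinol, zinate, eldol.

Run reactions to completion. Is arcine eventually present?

arcine would need runol and kyeane (R10), but kyeane never forms.

No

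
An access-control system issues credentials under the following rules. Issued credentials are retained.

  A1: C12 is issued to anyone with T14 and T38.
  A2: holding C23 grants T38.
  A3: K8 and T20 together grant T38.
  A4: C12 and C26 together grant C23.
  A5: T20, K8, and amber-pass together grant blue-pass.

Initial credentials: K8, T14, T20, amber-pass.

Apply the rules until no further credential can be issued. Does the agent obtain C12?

Yes

Holding K8 and T20 grants T38 (A3).
Holding T14 and T38 grants C12 (A1).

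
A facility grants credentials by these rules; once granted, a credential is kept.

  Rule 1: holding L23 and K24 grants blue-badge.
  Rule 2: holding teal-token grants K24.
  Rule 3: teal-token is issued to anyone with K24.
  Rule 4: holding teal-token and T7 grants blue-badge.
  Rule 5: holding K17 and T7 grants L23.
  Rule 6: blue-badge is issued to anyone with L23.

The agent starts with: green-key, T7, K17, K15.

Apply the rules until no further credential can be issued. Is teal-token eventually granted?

No

teal-token would need K24 (Rule 3), but K24 is never granted.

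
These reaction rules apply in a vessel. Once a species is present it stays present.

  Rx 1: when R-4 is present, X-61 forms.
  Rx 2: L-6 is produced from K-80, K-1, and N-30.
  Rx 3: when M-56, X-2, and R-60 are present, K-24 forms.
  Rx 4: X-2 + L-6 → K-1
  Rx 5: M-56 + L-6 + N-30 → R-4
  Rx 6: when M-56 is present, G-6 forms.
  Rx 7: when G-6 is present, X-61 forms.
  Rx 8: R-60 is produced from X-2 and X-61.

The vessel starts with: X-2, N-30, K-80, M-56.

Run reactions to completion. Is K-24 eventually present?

M-56 present → G-6 forms (Rx 6).
G-6 present → X-61 forms (Rx 7).
X-2 and X-61 present → R-60 forms (Rx 8).
M-56, X-2, and R-60 present → K-24 forms (Rx 3).

Yes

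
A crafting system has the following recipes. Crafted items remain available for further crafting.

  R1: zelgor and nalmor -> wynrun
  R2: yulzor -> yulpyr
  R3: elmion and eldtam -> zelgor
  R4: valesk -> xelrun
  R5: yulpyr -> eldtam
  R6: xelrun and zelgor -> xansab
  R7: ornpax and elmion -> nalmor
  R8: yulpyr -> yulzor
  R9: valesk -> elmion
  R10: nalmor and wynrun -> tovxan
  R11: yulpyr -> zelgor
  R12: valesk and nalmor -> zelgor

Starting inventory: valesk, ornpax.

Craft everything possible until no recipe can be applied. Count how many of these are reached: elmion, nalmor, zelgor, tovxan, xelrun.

valesk -> elmion (R9).
Using R4, valesk makes xelrun.
ornpax and elmion -> nalmor (R7).
valesk and nalmor -> zelgor (R12).
Using R1, zelgor and nalmor make wynrun.
nalmor and wynrun -> tovxan (R10).
elmion: reached.
nalmor: reached.
zelgor: reached.
tovxan: reached.
xelrun: reached.
All 5 are reached.

5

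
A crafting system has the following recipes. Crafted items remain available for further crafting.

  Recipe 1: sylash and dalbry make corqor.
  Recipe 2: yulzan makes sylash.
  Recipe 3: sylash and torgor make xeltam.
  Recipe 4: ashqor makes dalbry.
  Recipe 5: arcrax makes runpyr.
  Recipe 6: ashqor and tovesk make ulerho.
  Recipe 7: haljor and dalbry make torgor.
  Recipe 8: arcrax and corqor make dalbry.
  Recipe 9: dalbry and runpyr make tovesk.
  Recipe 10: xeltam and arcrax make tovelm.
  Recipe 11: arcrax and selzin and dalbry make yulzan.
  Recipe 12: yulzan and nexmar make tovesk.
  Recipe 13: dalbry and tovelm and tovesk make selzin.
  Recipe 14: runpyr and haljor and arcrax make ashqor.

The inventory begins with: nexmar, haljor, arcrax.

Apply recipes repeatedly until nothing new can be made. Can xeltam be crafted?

xeltam would need sylash and torgor (Recipe 3), but sylash is never obtained.

No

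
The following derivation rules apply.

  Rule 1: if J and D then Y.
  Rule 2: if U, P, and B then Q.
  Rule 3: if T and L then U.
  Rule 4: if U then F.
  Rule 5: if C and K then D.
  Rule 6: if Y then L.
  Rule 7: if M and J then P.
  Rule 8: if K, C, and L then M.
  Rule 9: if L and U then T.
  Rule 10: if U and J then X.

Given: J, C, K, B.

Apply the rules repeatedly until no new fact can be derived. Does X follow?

No

X would need U and J (Rule 10), but U is never established.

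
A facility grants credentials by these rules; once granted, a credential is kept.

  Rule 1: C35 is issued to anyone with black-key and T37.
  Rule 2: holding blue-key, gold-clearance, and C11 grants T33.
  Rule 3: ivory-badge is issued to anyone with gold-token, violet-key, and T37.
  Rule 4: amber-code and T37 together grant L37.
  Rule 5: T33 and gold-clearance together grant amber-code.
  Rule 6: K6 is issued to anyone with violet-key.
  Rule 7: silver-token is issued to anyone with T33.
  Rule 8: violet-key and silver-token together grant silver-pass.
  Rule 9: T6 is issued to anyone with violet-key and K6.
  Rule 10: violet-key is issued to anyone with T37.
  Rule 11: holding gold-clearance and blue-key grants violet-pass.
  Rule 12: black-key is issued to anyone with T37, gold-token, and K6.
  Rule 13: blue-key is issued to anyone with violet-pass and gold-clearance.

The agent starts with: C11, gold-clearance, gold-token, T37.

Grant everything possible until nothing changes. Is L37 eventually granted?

L37 would need amber-code and T37 (Rule 4), but amber-code is never granted.

No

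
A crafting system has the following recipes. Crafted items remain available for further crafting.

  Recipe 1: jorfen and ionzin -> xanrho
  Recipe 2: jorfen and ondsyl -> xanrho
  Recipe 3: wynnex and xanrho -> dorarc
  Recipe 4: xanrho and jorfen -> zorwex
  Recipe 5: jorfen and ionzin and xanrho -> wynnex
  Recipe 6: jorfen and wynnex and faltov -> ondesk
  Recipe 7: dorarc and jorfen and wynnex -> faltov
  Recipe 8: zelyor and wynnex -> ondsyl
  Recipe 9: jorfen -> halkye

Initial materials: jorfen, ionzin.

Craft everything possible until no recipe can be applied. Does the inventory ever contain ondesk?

jorfen and ionzin -> xanrho (Recipe 1).
jorfen and ionzin and xanrho -> wynnex (Recipe 5).
Using Recipe 3, wynnex and xanrho make dorarc.
Using Recipe 7, dorarc, jorfen, and wynnex make faltov.
jorfen and wynnex and faltov -> ondesk (Recipe 6).

Yes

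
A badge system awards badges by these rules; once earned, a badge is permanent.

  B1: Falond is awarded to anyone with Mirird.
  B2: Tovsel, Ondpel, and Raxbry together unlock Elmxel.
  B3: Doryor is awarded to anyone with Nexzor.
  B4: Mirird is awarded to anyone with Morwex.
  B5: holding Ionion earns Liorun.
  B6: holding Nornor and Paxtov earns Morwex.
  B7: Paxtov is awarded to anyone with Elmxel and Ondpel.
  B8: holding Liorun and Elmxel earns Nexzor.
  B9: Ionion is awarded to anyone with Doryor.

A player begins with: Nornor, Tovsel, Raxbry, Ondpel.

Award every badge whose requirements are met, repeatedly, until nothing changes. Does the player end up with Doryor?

Doryor would need Nexzor (B3), but Nexzor is never earned.

No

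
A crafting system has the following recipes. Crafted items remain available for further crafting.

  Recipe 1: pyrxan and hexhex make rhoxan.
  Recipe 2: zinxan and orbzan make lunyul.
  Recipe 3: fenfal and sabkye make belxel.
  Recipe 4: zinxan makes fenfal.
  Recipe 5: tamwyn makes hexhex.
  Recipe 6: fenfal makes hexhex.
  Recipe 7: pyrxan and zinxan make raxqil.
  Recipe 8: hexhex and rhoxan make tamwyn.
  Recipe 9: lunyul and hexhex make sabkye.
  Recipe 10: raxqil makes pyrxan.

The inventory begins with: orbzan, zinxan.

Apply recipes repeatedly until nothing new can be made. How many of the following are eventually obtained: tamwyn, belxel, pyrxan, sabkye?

2

Using Recipe 2, zinxan and orbzan make lunyul.
Using Recipe 4, zinxan makes fenfal.
fenfal → hexhex (Recipe 6).
lunyul and hexhex → sabkye (Recipe 9).
fenfal and sabkye → belxel (Recipe 3).
tamwyn would need hexhex and rhoxan (Recipe 8), but rhoxan is never obtained.
belxel: reached.
pyrxan would need raxqil (Recipe 10), but raxqil is never obtained.
sabkye: reached.
Reached: belxel and sabkye — 2 of the 4.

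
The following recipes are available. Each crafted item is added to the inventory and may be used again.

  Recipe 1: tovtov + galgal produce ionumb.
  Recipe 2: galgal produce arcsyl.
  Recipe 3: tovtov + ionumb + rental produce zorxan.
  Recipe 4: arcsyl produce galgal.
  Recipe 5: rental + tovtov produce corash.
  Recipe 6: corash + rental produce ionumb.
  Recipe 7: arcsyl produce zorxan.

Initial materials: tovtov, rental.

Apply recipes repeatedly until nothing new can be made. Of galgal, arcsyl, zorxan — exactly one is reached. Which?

rental + tovtov → corash (Recipe 5).
corash + rental → ionumb (Recipe 6).
tovtov + ionumb + rental → zorxan (Recipe 3).
galgal would need arcsyl (Recipe 4), but arcsyl is never obtained. arcsyl would need galgal (Recipe 2), but galgal is never obtained.

zorxan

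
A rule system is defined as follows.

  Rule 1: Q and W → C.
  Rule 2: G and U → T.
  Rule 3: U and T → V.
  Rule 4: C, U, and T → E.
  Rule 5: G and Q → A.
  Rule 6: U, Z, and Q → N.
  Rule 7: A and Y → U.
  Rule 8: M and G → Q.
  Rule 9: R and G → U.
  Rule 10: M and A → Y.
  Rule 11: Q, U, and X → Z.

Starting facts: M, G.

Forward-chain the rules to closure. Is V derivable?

Yes

From M and G, Rule 8 gives Q.
From G and Q, Rule 5 gives A.
M and A hold, so Y follows (Rule 10).
A and Y hold, so U follows (Rule 7).
From G and U, Rule 2 gives T.
U and T hold, so V follows (Rule 3).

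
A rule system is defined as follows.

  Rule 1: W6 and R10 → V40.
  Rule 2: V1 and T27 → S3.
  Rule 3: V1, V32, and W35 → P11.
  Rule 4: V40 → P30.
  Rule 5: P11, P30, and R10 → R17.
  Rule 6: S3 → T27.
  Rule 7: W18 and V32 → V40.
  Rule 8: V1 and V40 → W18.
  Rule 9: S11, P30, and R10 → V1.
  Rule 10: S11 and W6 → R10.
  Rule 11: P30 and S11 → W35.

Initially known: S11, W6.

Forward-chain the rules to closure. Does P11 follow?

No

P11 would need V1, V32, and W35 (Rule 3), but V32 is never established.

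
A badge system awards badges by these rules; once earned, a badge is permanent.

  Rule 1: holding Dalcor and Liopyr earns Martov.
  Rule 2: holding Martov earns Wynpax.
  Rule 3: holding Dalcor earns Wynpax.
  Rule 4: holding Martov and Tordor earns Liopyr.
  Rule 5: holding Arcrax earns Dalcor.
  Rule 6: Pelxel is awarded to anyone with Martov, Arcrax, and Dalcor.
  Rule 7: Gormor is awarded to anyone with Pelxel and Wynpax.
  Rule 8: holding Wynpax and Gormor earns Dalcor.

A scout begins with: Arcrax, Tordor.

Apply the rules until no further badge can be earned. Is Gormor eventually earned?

Gormor would need Pelxel and Wynpax (Rule 7), but Pelxel is never earned.

No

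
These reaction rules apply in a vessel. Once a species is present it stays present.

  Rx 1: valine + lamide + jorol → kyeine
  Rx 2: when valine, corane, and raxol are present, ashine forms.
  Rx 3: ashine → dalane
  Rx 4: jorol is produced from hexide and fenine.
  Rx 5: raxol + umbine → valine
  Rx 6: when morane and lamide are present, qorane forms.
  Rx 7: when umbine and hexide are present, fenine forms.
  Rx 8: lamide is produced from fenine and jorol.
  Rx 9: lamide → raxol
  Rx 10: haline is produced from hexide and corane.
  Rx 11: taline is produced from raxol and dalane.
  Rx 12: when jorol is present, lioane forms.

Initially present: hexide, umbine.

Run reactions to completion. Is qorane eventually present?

qorane would need morane and lamide (Rx 6), but morane never forms.

No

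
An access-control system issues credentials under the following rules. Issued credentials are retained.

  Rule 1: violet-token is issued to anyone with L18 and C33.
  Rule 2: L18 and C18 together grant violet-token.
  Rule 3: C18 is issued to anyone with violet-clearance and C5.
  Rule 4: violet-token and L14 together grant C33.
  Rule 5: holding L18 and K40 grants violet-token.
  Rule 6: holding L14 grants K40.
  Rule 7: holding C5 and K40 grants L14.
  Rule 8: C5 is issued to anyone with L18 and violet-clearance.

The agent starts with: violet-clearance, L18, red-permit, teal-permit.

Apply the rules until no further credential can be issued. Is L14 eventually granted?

No

L14 would need C5 and K40 (Rule 7), but K40 is never granted.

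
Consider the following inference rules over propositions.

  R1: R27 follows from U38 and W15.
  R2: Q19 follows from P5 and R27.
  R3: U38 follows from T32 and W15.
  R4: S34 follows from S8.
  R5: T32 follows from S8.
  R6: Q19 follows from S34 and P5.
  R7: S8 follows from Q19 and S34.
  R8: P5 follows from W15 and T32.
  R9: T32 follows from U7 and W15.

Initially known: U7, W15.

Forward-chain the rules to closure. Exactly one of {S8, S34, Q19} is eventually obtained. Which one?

From U7 and W15, R9 gives T32.
W15 and T32 hold, so P5 follows (R8).
T32 and W15 hold, so U38 follows (R3).
U38 and W15 hold, so R27 follows (R1).
P5 and R27 hold, so Q19 follows (R2).
S34 would need S8 (R4), but S8 is never established. S8 would need Q19 and S34 (R7), but S34 is never established.

Q19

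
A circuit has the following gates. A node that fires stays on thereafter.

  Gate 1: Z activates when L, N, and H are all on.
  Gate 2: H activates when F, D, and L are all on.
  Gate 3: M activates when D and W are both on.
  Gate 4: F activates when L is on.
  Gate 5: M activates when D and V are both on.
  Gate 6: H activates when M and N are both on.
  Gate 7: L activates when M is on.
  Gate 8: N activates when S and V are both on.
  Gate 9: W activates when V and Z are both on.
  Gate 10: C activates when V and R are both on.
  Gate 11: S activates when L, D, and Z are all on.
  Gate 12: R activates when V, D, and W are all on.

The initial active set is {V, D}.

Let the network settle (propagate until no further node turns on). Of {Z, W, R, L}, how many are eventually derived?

1

D and V are on, so M activates (Gate 5).
M is on, so L activates (Gate 7).
Z would need L, N, and H (Gate 1), but N never turns on.
W would need V and Z (Gate 9), but Z never turns on.
R would need V, D, and W (Gate 12), but W never turns on.
L: reached.
Reached: L — 1 of the 4.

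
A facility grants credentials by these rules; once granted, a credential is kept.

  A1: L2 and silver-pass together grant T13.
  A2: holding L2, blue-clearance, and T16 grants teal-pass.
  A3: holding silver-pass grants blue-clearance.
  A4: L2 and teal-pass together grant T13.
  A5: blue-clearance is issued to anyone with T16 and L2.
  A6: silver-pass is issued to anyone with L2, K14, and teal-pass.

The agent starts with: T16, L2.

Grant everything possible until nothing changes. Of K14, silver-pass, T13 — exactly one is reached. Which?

Holding T16 and L2 grants blue-clearance (A5).
Holding L2, blue-clearance, and T16 grants teal-pass (A2).
Holding L2 and teal-pass grants T13 (A4).
silver-pass would need L2, K14, and teal-pass (A6), but K14 is never granted. No rule produces K14, and it is not given.

T13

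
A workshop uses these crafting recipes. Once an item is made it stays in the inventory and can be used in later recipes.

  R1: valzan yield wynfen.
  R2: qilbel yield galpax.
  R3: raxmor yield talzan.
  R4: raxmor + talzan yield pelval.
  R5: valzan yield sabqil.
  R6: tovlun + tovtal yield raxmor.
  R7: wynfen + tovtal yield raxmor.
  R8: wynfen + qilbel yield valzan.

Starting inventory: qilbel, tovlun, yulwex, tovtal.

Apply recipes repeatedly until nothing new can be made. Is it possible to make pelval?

Yes

tovlun + tovtal → raxmor (R6).
raxmor → talzan (R3).
raxmor + talzan → pelval (R4).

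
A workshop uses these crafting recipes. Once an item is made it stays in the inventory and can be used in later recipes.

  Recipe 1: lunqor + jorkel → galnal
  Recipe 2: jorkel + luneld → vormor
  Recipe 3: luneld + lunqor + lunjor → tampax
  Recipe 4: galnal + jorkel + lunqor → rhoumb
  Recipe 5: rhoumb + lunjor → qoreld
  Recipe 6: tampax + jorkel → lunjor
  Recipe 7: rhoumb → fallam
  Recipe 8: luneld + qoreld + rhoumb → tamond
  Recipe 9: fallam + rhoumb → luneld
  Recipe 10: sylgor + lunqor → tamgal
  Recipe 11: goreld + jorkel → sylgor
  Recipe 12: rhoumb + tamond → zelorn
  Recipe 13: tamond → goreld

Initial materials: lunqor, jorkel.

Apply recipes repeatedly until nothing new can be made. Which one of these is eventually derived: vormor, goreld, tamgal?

lunqor + jorkel → galnal (Recipe 1).
galnal + jorkel + lunqor → rhoumb (Recipe 4).
rhoumb → fallam (Recipe 7).
fallam + rhoumb → luneld (Recipe 9).
Using Recipe 2, jorkel and luneld make vormor.
goreld would need tamond (Recipe 13), but tamond is never obtained. tamgal would need sylgor and lunqor (Recipe 10), but sylgor is never obtained.

vormor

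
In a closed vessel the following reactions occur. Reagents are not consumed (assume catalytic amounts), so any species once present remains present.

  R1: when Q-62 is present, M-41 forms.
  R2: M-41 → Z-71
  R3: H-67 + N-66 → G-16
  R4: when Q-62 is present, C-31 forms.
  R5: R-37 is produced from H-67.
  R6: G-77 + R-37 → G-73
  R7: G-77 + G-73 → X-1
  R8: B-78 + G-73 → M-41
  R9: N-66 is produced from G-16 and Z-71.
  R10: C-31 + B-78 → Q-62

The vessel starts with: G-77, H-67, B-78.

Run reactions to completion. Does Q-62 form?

No

Q-62 would need C-31 and B-78 (R10), but C-31 never forms.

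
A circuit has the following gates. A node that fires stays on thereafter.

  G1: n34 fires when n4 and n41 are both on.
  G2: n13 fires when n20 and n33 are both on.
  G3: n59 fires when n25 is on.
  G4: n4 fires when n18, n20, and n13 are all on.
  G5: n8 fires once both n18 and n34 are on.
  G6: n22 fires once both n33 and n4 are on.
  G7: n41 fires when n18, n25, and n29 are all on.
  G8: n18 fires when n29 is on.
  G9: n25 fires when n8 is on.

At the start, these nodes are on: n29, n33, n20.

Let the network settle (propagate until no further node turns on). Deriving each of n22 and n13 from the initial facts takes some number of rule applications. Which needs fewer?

n13: G2: n20 and n33 on → n13 on. [1 rule application]
n22: n20 and n33 are on, so n13 fires (G2). G8: n29 on → n18 on. G4: n18, n20, and n13 on → n4 on. n33 and n4 are on, so n22 fires (G6). [4 rule applications]
n13 needs fewer.

n13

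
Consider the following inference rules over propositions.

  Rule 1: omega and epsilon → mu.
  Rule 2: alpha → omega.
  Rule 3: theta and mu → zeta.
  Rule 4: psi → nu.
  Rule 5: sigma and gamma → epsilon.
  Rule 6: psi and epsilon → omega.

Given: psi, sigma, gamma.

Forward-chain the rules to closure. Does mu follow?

Yes

sigma and gamma hold, so epsilon follows (Rule 5).
From psi and epsilon, Rule 6 gives omega.
From omega and epsilon, Rule 1 gives mu.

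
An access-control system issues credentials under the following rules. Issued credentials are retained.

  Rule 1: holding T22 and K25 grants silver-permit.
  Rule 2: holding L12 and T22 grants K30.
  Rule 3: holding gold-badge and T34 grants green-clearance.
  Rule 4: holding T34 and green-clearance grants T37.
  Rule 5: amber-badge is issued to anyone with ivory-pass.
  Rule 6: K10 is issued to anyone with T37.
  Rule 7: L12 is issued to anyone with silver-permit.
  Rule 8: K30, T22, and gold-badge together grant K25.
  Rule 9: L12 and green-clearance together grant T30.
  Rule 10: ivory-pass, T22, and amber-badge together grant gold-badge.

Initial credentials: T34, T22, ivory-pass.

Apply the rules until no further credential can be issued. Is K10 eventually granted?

Holding ivory-pass grants amber-badge (Rule 5).
Holding ivory-pass, T22, and amber-badge grants gold-badge (Rule 10).
Holding gold-badge and T34 grants green-clearance (Rule 3).
Holding T34 and green-clearance grants T37 (Rule 4).
Holding T37 grants K10 (Rule 6).

Yes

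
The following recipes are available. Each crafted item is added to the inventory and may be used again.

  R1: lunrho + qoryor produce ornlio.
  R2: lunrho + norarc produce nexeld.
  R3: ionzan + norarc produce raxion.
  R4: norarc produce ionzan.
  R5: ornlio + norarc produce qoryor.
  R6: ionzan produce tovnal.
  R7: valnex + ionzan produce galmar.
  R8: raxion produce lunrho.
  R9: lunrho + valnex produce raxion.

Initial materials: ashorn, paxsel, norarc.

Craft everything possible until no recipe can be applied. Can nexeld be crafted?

norarc → ionzan (R4).
Using R3, ionzan and norarc make raxion.
Using R8, raxion makes lunrho.
lunrho + norarc → nexeld (R2).

Yes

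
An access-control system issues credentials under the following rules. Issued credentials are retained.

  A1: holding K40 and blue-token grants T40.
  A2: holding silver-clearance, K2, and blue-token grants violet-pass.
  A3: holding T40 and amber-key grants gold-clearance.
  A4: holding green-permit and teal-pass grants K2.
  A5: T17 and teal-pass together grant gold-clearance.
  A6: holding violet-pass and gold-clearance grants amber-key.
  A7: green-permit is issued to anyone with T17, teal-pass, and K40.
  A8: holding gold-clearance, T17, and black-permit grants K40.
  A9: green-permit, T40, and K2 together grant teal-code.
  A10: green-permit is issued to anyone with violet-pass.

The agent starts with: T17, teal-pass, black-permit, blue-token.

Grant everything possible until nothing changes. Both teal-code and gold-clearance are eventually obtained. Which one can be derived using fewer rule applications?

gold-clearance: Holding T17 and teal-pass grants gold-clearance (A5). [1 rule application]
teal-code: Holding T17 and teal-pass grants gold-clearance (A5). Holding gold-clearance, T17, and black-permit grants K40 (A8). Holding K40 and blue-token grants T40 (A1). Holding T17, teal-pass, and K40 grants green-permit (A7). Holding green-permit and teal-pass grants K2 (A4). Holding green-permit, T40, and K2 grants teal-code (A9). [6 rule applications]
gold-clearance needs fewer.

gold-clearance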